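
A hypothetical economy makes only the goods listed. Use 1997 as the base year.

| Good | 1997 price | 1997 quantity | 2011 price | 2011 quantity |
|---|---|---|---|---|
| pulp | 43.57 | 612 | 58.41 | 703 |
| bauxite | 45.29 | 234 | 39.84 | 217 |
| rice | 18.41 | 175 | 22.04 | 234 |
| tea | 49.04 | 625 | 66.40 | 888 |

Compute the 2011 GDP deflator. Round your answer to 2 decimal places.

Nominal GDP 2011 = 58.41·703 + 39.84·217 + 22.04·234 + 66.40·888 = 113828.07.
Real GDP 2011 (at 1997 prices) = 43.57·703 + 45.29·217 + 18.41·234 + 49.04·888 = 88313.10.
Deflator = Nominal/Real × 100 = 113828.07/88313.10 × 100 = 128.891.

128.89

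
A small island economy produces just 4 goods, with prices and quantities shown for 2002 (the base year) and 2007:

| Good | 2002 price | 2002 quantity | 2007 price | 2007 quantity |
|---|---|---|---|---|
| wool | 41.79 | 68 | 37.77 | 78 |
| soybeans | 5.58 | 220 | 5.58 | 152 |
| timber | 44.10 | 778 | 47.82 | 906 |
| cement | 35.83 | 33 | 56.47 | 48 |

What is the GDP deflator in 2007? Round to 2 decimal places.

108.84

Nominal GDP 2007 = 37.77·78 + 5.58·152 + 47.82·906 + 56.47·48 = 49829.70.
Real GDP 2007 (at 2002 prices) = 41.79·78 + 5.58·152 + 44.10·906 + 35.83·48 = 45782.22.
Deflator = Nominal/Real × 100 = 49829.70/45782.22 × 100 = 108.841.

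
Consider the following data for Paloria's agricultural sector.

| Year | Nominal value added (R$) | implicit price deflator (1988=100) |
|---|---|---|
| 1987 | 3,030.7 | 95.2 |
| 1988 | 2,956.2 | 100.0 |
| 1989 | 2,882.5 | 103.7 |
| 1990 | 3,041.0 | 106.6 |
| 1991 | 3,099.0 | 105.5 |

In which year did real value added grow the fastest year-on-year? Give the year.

1988: real = 2956.2/1.000 = 2956.20; growth vs 1987 (3183.51) = -7.14%.
1989: real = 2882.5/1.037 = 2779.65; growth vs 1988 (2956.20) = -5.97%.
1990: real = 3041.0/1.066 = 2852.72; growth vs 1989 (2779.65) = 2.63%.
1991: real = 3099.0/1.055 = 2937.44; growth vs 1990 (2852.72) = 2.97%.

1991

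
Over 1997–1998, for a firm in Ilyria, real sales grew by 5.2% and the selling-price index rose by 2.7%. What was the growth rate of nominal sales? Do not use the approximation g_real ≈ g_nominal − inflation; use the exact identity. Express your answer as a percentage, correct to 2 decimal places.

(1 + g_nom) = (1 + g_real)(1 + π) = 1.0520 × 1.0270 = 1.08040.

8.04%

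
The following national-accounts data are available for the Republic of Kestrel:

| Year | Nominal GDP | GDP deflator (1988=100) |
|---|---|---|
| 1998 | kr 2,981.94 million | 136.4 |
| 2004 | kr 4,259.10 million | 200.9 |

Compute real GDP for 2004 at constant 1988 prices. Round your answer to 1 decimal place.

Real GDP = Nominal / (GDP deflator/100) = 4259.10 / 2.009 = 2120.01.

kr 2,120.0 million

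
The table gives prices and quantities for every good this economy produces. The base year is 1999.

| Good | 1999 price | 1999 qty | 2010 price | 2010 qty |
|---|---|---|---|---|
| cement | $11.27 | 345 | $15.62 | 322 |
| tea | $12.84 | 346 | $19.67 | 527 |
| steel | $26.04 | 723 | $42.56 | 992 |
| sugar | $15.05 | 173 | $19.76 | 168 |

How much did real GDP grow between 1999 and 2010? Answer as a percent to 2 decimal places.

Real GDP 1999 = Nominal GDP 1999 = 11.27·345 + 12.84·346 + 26.04·723 + 15.05·173 = 29761.36.
Real GDP 2010 (at 1999 prices) = 11.27·322 + 12.84·527 + 26.04·992 + 15.05·168 = 38755.70.
Real growth = 38755.70/29761.36 − 1 = 0.3022.

30.22%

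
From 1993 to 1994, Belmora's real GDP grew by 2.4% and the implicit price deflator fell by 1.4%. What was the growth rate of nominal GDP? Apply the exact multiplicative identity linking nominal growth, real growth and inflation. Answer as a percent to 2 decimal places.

(1 + g_nom) = (1 + g_real)(1 + π) = 1.0240 × 0.9860 = 1.00966.

0.97%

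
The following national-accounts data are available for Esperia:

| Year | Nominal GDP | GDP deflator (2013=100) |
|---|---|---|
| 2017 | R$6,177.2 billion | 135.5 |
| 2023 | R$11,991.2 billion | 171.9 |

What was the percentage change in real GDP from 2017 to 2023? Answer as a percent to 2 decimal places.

53.02%

Deflate each year: 2017 → 6177.2/1.355 = 4558.82; 2023 → 11991.2/1.719 = 6975.68.
So real GDP changed by 6975.68/4558.82 − 1 = 0.5302, i.e. 53.02%.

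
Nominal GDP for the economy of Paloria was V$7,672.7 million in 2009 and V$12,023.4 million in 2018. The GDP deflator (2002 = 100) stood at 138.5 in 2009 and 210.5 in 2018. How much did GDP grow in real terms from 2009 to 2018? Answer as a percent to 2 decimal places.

Real GDP 2009 = 7672.7 / 1.385 = 5539.86.
Real GDP 2018 = 12023.4 / 2.105 = 5711.83.
Real growth = 5711.83 / 5539.86 − 1 = 0.0310.

3.10%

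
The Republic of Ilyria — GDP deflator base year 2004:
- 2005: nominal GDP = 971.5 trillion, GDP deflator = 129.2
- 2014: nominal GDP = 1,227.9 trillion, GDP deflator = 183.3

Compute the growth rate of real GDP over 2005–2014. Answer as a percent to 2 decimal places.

Deflate each year: 2005 → 971.5/1.292 = 751.93; 2014 → 1227.9/1.833 = 669.89.
So real GDP changed by 669.89/751.93 − 1 = -0.1091, i.e. -10.91%.

-10.91%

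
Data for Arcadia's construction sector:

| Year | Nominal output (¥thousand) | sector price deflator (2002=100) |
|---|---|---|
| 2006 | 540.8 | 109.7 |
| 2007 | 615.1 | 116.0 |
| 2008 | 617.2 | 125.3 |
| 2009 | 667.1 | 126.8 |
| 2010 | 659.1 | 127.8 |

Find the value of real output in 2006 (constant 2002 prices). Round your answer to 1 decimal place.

Real output 2006 = 540.8 / 1.097 = 492.98.

¥493.0 thousand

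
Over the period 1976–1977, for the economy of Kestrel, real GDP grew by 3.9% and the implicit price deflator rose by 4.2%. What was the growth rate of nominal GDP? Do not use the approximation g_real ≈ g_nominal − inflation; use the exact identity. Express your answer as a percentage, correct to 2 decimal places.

(1 + g_nom) = (1 + g_real)(1 + π) = 1.0390 × 1.0420 = 1.08264.

8.26%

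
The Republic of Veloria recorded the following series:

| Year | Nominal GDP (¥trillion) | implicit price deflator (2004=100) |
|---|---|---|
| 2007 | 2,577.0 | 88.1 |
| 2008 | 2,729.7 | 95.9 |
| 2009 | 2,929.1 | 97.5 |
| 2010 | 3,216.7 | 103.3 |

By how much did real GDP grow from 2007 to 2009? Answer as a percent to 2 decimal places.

Real GDP 2007 = 2577.0/0.881 = 2925.09.
Real GDP 2009 = 2929.1/0.975 = 3004.21.
Change = 3004.21/2925.09 − 1 = 0.0270.

2.70%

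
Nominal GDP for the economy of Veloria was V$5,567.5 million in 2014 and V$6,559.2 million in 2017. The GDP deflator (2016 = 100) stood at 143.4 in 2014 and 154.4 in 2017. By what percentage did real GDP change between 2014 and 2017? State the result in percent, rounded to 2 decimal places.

9.42%

Real GDP 2014 = 5567.5 / 1.434 = 3882.50.
Real GDP 2017 = 6559.2 / 1.544 = 4248.19.
Real growth = 4248.19 / 3882.50 − 1 = 0.0942.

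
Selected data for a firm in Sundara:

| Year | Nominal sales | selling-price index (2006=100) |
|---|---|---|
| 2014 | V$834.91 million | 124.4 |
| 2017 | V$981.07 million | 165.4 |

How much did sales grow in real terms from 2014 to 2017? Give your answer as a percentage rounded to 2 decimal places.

Deflate each year: 2014 → 834.91/1.244 = 671.15; 2017 → 981.07/1.654 = 593.15.
So real sales changed by 593.15/671.15 − 1 = -0.1162, i.e. -11.62%.

-11.62%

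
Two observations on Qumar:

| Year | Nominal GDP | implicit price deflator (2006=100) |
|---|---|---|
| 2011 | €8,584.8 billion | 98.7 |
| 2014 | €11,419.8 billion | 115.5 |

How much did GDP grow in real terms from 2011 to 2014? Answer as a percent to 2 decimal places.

13.67%

Real GDP 2011 = 8584.8 / 0.987 = 8697.87.
Real GDP 2014 = 11419.8 / 1.155 = 9887.27.
Real growth = 9887.27 / 8697.87 − 1 = 0.1367.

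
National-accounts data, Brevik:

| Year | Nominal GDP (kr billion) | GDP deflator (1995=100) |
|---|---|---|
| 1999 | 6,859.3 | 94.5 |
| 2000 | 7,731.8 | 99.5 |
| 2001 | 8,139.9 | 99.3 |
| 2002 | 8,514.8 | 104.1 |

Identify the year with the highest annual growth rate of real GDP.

2000: real = 7731.8/0.995 = 7770.65; growth vs 1999 (7258.52) = 7.06%.
2001: real = 8139.9/0.993 = 8197.28; growth vs 2000 (7770.65) = 5.49%.
2002: real = 8514.8/1.041 = 8179.44; growth vs 2001 (8197.28) = -0.22%.

2000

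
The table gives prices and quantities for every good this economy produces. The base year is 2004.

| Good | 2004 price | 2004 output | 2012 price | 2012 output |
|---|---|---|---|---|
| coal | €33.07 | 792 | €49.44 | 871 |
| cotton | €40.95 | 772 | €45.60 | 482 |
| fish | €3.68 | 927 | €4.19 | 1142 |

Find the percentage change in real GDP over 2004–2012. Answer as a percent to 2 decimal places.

-13.84%

Real GDP 2004 = Nominal GDP 2004 = 33.07·792 + 40.95·772 + 3.68·927 = 61216.20.
Real GDP 2012 (at 2004 prices) = 33.07·871 + 40.95·482 + 3.68·1142 = 52744.43.
Real growth = 52744.43/61216.20 − 1 = -0.1384.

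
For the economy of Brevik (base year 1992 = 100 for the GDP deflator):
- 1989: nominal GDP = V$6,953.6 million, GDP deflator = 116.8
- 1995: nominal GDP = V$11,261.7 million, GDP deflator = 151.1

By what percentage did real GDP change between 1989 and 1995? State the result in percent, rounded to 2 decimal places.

Deflate each year: 1989 → 6953.6/1.168 = 5953.42; 1995 → 11261.7/1.511 = 7453.14.
So real GDP changed by 7453.14/5953.42 − 1 = 0.2519, i.e. 25.19%.

25.19%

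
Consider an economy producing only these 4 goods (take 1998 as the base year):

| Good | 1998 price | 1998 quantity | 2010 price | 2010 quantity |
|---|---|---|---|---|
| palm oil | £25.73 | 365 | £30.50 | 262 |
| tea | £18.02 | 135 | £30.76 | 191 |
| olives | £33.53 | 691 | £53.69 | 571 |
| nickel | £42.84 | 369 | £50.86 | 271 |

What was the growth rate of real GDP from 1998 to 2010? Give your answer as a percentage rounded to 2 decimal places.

Real GDP 1998 = Nominal GDP 1998 = 25.73·365 + 18.02·135 + 33.53·691 + 42.84·369 = 50801.34.
Real GDP 2010 (at 1998 prices) = 25.73·262 + 18.02·191 + 33.53·571 + 42.84·271 = 40938.35.
Real growth = 40938.35/50801.34 − 1 = -0.1941.

-19.41%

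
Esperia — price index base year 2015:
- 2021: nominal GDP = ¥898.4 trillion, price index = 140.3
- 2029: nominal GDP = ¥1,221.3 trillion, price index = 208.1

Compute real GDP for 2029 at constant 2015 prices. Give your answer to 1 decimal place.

Real GDP = Nominal / (price index/100) = 1221.3 / 2.081 = 586.88.

¥586.9 trillion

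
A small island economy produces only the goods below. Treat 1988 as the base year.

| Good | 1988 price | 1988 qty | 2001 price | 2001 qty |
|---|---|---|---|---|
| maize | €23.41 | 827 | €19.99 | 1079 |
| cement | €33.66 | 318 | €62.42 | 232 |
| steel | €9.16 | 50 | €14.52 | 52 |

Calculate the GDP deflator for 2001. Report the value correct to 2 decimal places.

109.72

Nominal GDP 2001 = 19.99·1079 + 62.42·232 + 14.52·52 = 36805.69.
Real GDP 2001 (at 1988 prices) = 23.41·1079 + 33.66·232 + 9.16·52 = 33544.83.
Deflator = Nominal/Real × 100 = 36805.69/33544.83 × 100 = 109.721.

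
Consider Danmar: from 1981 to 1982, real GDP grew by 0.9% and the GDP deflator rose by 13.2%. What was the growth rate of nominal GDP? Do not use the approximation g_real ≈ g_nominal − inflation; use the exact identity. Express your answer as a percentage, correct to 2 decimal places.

14.22%

(1 + g_nom) = (1 + g_real)(1 + π) = 1.0090 × 1.1320 = 1.14219.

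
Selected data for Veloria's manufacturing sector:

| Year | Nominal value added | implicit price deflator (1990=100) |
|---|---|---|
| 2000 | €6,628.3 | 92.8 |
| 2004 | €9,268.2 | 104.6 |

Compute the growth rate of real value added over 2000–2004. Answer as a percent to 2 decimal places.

24.05%

Real value added 2000 = 6628.3 / 0.928 = 7142.56.
Real value added 2004 = 9268.2 / 1.046 = 8860.61.
Real growth = 8860.61 / 7142.56 − 1 = 0.2405.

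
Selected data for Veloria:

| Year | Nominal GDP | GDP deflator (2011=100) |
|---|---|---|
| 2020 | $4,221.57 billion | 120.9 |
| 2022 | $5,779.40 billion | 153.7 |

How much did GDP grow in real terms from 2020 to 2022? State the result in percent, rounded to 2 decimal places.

Deflate each year: 2020 → 4221.57/1.209 = 3491.79; 2022 → 5779.40/1.537 = 3760.18.
So real GDP changed by 3760.18/3491.79 − 1 = 0.0769, i.e. 7.69%.

7.69%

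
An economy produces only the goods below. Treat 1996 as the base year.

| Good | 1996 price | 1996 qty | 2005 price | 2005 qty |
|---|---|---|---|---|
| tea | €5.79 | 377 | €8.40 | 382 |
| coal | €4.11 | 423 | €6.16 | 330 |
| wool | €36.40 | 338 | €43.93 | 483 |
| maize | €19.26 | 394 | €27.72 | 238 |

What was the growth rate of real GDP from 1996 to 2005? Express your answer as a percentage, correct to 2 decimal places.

8.06%

Real GDP 1996 = Nominal GDP 1996 = 5.79·377 + 4.11·423 + 36.40·338 + 19.26·394 = 23813.00.
Real GDP 2005 (at 1996 prices) = 5.79·382 + 4.11·330 + 36.40·483 + 19.26·238 = 25733.16.
Real growth = 25733.16/23813.00 − 1 = 0.0806.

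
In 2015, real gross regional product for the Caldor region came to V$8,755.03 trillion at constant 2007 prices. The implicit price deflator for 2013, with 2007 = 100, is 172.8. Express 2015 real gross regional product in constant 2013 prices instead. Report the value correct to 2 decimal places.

V$15,128.69 trillion

Real gross regional product in 2013 prices = Real gross regional product in 2007 prices × (P_2013/P_2007) = 8755.03 × 1.728 = 15128.69.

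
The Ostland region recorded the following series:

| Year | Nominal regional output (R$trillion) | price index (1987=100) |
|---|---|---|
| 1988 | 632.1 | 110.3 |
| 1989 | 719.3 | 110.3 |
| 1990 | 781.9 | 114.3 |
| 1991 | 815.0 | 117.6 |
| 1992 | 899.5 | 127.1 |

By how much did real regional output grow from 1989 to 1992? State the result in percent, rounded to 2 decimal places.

Real regional output 1989 = 719.3/1.103 = 652.13.
Real regional output 1992 = 899.5/1.271 = 707.71.
Change = 707.71/652.13 − 1 = 0.0852.

8.52%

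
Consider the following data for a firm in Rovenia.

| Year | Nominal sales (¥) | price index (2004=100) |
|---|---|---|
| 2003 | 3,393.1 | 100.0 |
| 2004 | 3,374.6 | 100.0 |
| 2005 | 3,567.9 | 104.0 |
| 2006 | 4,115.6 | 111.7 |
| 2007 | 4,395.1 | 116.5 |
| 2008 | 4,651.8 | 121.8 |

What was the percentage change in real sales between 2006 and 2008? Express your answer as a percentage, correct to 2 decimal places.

Real sales 2006 = 4115.6/1.117 = 3684.51.
Real sales 2008 = 4651.8/1.218 = 3819.21.
Change = 3819.21/3684.51 − 1 = 0.0366.

3.66%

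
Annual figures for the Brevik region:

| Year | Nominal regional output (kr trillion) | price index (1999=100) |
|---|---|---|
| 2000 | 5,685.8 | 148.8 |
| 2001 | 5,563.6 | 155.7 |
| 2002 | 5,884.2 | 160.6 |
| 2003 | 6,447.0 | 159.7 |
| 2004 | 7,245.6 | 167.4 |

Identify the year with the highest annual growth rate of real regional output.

2003

2001: real = 5563.6/1.557 = 3573.28; growth vs 2000 (3821.10) = -6.49%.
2002: real = 5884.2/1.606 = 3663.89; growth vs 2001 (3573.28) = 2.54%.
2003: real = 6447.0/1.597 = 4036.94; growth vs 2002 (3663.89) = 10.18%.
2004: real = 7245.6/1.674 = 4328.32; growth vs 2003 (4036.94) = 7.22%.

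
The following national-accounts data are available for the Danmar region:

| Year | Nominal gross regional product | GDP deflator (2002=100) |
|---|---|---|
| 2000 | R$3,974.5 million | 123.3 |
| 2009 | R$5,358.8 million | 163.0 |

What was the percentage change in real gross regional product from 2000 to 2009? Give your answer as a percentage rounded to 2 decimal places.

1.99%

Real gross regional product 2000 = 3974.5 / 1.233 = 3223.44.
Real gross regional product 2009 = 5358.8 / 1.630 = 3287.61.
Real growth = 3287.61 / 3223.44 − 1 = 0.0199.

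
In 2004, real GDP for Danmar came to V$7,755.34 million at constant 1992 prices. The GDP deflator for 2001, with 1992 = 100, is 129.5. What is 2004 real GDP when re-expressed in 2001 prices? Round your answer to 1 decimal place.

V$10,043.2 million

Real GDP in 2001 prices = Real GDP in 1992 prices × (P_2001/P_1992) = 7755.34 × 1.295 = 10043.17.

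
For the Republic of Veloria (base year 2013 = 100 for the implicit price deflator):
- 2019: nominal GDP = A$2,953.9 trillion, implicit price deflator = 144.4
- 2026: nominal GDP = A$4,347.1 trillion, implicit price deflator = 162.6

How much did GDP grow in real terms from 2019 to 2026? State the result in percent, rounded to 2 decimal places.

30.69%

Real GDP 2019 = 2953.9 / 1.444 = 2045.64.
Real GDP 2026 = 4347.1 / 1.626 = 2673.49.
Real growth = 2673.49 / 2045.64 − 1 = 0.3069.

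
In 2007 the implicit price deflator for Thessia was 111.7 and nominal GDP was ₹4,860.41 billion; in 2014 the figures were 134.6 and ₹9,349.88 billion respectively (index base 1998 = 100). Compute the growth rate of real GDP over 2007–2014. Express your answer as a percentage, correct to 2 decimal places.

Deflate each year: 2007 → 4860.41/1.117 = 4351.31; 2014 → 9349.88/1.346 = 6946.42.
So real GDP changed by 6946.42/4351.31 − 1 = 0.5964, i.e. 59.64%.

59.64%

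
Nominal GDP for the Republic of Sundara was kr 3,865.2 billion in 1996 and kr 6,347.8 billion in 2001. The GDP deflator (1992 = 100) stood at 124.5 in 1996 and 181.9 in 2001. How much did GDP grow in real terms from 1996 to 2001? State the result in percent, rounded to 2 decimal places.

12.41%

Deflate each year: 1996 → 3865.2/1.245 = 3104.58; 2001 → 6347.8/1.819 = 3489.72.
So real GDP changed by 3489.72/3104.58 − 1 = 0.1241, i.e. 12.41%.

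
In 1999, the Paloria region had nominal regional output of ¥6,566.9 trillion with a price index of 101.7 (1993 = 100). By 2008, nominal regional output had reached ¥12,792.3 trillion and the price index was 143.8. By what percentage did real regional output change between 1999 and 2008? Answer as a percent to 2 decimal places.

Deflate each year: 1999 → 6566.9/1.017 = 6457.13; 2008 → 12792.3/1.438 = 8895.90.
So real regional output changed by 8895.90/6457.13 − 1 = 0.3777, i.e. 37.77%.

37.77%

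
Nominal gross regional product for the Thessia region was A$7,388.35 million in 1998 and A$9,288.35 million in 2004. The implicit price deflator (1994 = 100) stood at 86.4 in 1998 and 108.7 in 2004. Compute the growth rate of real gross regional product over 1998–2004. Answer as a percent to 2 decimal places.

-0.07%

Deflate each year: 1998 → 7388.35/0.864 = 8551.33; 2004 → 9288.35/1.087 = 8544.94.
So real gross regional product changed by 8544.94/8551.33 − 1 = -0.0007, i.e. -0.07%.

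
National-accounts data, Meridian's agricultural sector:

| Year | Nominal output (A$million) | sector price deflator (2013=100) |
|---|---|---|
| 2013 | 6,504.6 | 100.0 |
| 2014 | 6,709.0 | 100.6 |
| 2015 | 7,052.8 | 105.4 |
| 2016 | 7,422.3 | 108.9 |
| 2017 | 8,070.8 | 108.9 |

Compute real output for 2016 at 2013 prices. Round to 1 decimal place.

Real output 2016 = 7422.3 / 1.089 = 6815.70.

A$6,815.7 million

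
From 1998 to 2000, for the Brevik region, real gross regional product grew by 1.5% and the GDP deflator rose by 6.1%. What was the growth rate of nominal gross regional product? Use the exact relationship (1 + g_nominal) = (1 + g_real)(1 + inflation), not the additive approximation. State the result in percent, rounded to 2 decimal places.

7.69%

(1 + g_nom) = (1 + g_real)(1 + π) = 1.0150 × 1.0610 = 1.07692.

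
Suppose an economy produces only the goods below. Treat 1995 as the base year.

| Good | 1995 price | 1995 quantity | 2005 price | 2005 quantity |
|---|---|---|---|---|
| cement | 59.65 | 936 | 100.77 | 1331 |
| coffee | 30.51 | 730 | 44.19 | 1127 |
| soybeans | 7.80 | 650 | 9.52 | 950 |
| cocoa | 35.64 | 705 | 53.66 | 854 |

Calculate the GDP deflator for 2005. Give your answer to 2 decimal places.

Nominal GDP 2005 = 100.77·1331 + 44.19·1127 + 9.52·950 + 53.66·854 = 238796.64.
Real GDP 2005 (at 1995 prices) = 59.65·1331 + 30.51·1127 + 7.80·950 + 35.64·854 = 151625.48.
Deflator = Nominal/Real × 100 = 238796.64/151625.48 × 100 = 157.491.

157.49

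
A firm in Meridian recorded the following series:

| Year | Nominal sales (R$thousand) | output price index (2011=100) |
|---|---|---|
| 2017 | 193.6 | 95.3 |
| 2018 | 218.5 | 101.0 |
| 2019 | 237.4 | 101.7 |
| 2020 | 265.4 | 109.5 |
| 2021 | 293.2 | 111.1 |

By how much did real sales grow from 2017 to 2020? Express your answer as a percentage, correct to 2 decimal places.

19.31%

Real sales 2017 = 193.6/0.953 = 203.15.
Real sales 2020 = 265.4/1.095 = 242.37.
Change = 242.37/203.15 − 1 = 0.1931.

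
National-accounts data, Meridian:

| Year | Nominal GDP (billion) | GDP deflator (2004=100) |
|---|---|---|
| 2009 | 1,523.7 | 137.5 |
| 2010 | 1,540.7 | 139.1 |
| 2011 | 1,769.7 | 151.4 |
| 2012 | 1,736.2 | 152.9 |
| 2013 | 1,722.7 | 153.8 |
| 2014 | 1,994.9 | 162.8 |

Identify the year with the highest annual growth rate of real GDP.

2010: real = 1540.7/1.391 = 1107.62; growth vs 2009 (1108.15) = -0.05%.
2011: real = 1769.7/1.514 = 1168.89; growth vs 2010 (1107.62) = 5.53%.
2012: real = 1736.2/1.529 = 1135.51; growth vs 2011 (1168.89) = -2.86%.
2013: real = 1722.7/1.538 = 1120.09; growth vs 2012 (1135.51) = -1.36%.
2014: real = 1994.9/1.628 = 1225.37; growth vs 2013 (1120.09) = 9.40%.

2014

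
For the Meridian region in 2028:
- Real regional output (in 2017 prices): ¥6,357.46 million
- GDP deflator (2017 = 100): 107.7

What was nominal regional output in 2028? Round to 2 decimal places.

Nominal regional output = Real × (GDP deflator/100) = 6357.46 × 1.077 = 6846.98.

¥6,846.98 million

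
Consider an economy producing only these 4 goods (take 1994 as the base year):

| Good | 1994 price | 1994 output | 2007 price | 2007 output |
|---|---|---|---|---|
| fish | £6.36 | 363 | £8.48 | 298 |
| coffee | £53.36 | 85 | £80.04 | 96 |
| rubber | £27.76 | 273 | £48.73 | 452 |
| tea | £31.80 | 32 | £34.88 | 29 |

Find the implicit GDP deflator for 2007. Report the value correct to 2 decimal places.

162.29

Nominal GDP 2007 = 8.48·298 + 80.04·96 + 48.73·452 + 34.88·29 = 33248.36.
Real GDP 2007 (at 1994 prices) = 6.36·298 + 53.36·96 + 27.76·452 + 31.80·29 = 20487.56.
Deflator = Nominal/Real × 100 = 33248.36/20487.56 × 100 = 162.286.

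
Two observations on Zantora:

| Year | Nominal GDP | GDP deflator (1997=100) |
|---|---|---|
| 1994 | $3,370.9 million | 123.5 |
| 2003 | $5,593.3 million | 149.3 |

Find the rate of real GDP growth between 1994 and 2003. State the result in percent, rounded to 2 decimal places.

37.26%

Real GDP 1994 = 3370.9 / 1.235 = 2729.47.
Real GDP 2003 = 5593.3 / 1.493 = 3746.35.
Real growth = 3746.35 / 2729.47 − 1 = 0.3726.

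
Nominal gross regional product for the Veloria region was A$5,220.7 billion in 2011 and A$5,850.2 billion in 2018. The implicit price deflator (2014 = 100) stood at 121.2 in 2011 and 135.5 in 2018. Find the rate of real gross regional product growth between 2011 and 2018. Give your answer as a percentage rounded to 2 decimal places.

0.23%

Deflate each year: 2011 → 5220.7/1.212 = 4307.51; 2018 → 5850.2/1.355 = 4317.49.
So real gross regional product changed by 4317.49/4307.51 − 1 = 0.0023, i.e. 0.23%.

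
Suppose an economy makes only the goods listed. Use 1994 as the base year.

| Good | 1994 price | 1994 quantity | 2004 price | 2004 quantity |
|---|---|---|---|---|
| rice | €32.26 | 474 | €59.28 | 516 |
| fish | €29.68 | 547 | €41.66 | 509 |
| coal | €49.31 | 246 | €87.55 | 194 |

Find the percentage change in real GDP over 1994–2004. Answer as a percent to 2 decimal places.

Real GDP 1994 = Nominal GDP 1994 = 32.26·474 + 29.68·547 + 49.31·246 = 43656.46.
Real GDP 2004 (at 1994 prices) = 32.26·516 + 29.68·509 + 49.31·194 = 41319.42.
Real growth = 41319.42/43656.46 − 1 = -0.0535.

-5.35%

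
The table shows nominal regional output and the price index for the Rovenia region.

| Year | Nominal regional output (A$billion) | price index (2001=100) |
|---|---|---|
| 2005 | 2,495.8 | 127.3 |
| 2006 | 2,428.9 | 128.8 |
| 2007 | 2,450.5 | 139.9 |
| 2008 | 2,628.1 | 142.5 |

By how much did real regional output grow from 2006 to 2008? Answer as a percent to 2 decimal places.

Real regional output 2006 = 2428.9/1.288 = 1885.79.
Real regional output 2008 = 2628.1/1.425 = 1844.28.
Change = 1844.28/1885.79 − 1 = -0.0220.

-2.20%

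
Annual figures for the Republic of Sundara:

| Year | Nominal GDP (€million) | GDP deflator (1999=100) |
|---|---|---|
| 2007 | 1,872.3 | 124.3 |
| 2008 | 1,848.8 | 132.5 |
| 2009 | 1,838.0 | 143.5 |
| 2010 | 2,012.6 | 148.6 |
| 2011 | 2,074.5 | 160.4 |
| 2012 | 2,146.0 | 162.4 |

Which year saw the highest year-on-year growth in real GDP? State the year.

2008: real = 1848.8/1.325 = 1395.32; growth vs 2007 (1506.28) = -7.37%.
2009: real = 1838.0/1.435 = 1280.84; growth vs 2008 (1395.32) = -8.20%.
2010: real = 2012.6/1.486 = 1354.37; growth vs 2009 (1280.84) = 5.74%.
2011: real = 2074.5/1.604 = 1293.33; growth vs 2010 (1354.37) = -4.51%.
2012: real = 2146.0/1.624 = 1321.43; growth vs 2011 (1293.33) = 2.17%.

2010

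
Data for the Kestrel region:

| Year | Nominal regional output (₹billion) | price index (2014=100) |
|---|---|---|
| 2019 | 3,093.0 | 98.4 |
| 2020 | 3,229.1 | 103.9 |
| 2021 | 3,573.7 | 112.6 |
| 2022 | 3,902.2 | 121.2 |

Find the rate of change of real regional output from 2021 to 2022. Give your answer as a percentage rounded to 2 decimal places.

Real regional output 2021 = 3573.7/1.126 = 3173.80.
Real regional output 2022 = 3902.2/1.212 = 3219.64.
Change = 3219.64/3173.80 − 1 = 0.0144.

1.44%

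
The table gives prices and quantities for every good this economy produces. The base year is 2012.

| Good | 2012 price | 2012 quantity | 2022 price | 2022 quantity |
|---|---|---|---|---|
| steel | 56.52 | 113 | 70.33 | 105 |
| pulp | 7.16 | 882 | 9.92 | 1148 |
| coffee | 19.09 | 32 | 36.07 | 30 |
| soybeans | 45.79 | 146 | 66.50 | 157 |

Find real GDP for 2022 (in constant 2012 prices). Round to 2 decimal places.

Real GDP 2022 = Σ (p_2012 × q_2022) = 56.52·105 + 7.16·1148 + 19.09·30 + 45.79·157 = 21916.01.

21916.01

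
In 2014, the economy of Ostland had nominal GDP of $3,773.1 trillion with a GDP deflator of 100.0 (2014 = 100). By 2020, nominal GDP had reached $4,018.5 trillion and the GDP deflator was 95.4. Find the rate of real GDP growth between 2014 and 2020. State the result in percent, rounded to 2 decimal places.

11.64%

Real GDP 2014 = 3773.1 / 1.000 = 3773.10.
Real GDP 2020 = 4018.5 / 0.954 = 4212.26.
Real growth = 4212.26 / 3773.10 − 1 = 0.1164.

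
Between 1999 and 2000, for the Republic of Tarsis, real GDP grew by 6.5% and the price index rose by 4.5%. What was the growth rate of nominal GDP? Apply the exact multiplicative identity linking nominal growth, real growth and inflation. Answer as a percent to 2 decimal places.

(1 + g_nom) = (1 + g_real)(1 + π) = 1.0650 × 1.0450 = 1.11293.

11.29%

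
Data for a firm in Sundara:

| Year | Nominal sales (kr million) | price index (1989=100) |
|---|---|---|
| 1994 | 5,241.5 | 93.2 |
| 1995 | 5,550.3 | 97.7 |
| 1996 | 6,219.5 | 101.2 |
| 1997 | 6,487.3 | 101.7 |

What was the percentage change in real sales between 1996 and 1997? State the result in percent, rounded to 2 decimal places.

3.79%

Real sales 1996 = 6219.5/1.012 = 6145.75.
Real sales 1997 = 6487.3/1.017 = 6378.86.
Change = 6378.86/6145.75 − 1 = 0.0379.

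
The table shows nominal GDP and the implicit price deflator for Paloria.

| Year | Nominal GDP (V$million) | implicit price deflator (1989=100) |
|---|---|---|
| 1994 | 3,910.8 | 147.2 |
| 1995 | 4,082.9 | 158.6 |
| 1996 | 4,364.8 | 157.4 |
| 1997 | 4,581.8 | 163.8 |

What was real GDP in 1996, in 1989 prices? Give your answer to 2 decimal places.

Real GDP 1996 = 4364.8 / 1.574 = 2773.06.

V$2,773.06 million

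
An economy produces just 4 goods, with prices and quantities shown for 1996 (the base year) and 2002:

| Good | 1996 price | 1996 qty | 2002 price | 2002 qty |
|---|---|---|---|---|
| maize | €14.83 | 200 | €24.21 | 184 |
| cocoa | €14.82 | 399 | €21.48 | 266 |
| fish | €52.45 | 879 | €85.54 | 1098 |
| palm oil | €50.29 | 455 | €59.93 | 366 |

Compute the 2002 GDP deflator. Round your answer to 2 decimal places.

Nominal GDP 2002 = 24.21·184 + 21.48·266 + 85.54·1098 + 59.93·366 = 126025.62.
Real GDP 2002 (at 1996 prices) = 14.83·184 + 14.82·266 + 52.45·1098 + 50.29·366 = 82667.08.
Deflator = Nominal/Real × 100 = 126025.62/82667.08 × 100 = 152.450.

152.45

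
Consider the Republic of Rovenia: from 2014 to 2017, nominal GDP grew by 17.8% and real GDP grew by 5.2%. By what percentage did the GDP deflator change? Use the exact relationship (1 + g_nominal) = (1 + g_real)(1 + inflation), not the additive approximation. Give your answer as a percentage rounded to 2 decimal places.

(1 + g_nom) = (1 + g_real)(1 + π), so π = 1.1780 / 1.0520 − 1 = 0.11977.

11.98%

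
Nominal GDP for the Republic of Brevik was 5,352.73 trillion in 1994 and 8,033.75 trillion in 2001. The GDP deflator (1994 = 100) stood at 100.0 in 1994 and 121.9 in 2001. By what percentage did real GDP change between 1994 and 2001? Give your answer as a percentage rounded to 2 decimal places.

23.12%

Deflate each year: 1994 → 5352.73/1.000 = 5352.73; 2001 → 8033.75/1.219 = 6590.44.
So real GDP changed by 6590.44/5352.73 − 1 = 0.2312, i.e. 23.12%.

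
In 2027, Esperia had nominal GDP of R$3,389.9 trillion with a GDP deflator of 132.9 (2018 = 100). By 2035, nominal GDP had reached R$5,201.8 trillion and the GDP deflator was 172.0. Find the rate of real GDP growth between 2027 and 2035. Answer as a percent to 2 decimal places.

Deflate each year: 2027 → 3389.9/1.329 = 2550.71; 2035 → 5201.8/1.720 = 3024.30.
So real GDP changed by 3024.30/2550.71 − 1 = 0.1857, i.e. 18.57%.

18.57%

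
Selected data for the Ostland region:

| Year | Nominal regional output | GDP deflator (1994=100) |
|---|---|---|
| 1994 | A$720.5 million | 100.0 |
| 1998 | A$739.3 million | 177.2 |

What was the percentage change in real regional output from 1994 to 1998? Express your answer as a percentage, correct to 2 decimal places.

-42.09%

Deflate each year: 1994 → 720.5/1.000 = 720.50; 1998 → 739.3/1.772 = 417.21.
So real regional output changed by 417.21/720.50 − 1 = -0.4209, i.e. -42.09%.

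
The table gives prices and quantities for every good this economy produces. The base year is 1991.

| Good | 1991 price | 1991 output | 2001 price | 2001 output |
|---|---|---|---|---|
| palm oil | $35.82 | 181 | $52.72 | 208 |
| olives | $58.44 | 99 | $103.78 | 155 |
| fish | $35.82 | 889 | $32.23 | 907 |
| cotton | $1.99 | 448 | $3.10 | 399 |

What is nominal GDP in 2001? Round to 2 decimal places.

$57521.17

Nominal GDP 2001 = Σ (p_2001 × q_2001) = 52.72·208 + 103.78·155 + 32.23·907 + 3.10·399 = 57521.17.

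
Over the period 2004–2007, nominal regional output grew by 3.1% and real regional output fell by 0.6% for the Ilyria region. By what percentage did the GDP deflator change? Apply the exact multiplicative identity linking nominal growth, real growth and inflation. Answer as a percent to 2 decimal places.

3.72%

(1 + g_nom) = (1 + g_real)(1 + π), so π = 1.0310 / 0.9940 − 1 = 0.03722.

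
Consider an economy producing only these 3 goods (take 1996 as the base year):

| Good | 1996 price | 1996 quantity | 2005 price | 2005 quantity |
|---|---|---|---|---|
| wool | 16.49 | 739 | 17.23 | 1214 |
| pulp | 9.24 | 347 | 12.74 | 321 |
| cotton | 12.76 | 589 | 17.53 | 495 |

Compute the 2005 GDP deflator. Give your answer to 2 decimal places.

114.96

Nominal GDP 2005 = 17.23·1214 + 12.74·321 + 17.53·495 = 33684.11.
Real GDP 2005 (at 1996 prices) = 16.49·1214 + 9.24·321 + 12.76·495 = 29301.10.
Deflator = Nominal/Real × 100 = 33684.11/29301.10 × 100 = 114.959.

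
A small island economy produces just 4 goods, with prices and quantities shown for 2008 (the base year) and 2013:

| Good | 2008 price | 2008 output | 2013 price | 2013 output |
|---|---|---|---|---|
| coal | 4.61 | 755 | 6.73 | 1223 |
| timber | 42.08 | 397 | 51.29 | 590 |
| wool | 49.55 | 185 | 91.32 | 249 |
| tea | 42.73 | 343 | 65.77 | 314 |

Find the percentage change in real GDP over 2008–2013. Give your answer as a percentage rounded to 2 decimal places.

Real GDP 2008 = Nominal GDP 2008 = 4.61·755 + 42.08·397 + 49.55·185 + 42.73·343 = 44009.45.
Real GDP 2013 (at 2008 prices) = 4.61·1223 + 42.08·590 + 49.55·249 + 42.73·314 = 56220.40.
Real growth = 56220.40/44009.45 − 1 = 0.2775.

27.75%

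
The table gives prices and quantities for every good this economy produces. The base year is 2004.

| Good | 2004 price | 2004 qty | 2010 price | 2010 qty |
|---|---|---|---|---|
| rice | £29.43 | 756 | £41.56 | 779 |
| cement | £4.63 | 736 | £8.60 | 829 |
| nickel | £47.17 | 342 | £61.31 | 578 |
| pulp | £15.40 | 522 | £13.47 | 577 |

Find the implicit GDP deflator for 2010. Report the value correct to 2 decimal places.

Nominal GDP 2010 = 41.56·779 + 8.60·829 + 61.31·578 + 13.47·577 = 82714.01.
Real GDP 2010 (at 2004 prices) = 29.43·779 + 4.63·829 + 47.17·578 + 15.40·577 = 62914.30.
Deflator = Nominal/Real × 100 = 82714.01/62914.30 × 100 = 131.471.

131.47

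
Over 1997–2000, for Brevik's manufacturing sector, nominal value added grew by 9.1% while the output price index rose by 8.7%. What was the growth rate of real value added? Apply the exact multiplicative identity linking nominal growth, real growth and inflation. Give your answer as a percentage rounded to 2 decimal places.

(1 + g_nom) = (1 + g_real)(1 + π), so g_real = 1.0910 / 1.0870 − 1 = 0.00368.

0.37%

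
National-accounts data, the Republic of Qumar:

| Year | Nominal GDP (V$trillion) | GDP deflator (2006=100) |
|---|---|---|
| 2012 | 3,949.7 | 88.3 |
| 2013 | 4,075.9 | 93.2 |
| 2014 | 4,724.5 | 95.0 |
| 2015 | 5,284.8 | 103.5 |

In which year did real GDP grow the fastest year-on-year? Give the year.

2013: real = 4075.9/0.932 = 4373.28; growth vs 2012 (4473.05) = -2.23%.
2014: real = 4724.5/0.950 = 4973.16; growth vs 2013 (4373.28) = 13.72%.
2015: real = 5284.8/1.035 = 5106.09; growth vs 2014 (4973.16) = 2.67%.

2014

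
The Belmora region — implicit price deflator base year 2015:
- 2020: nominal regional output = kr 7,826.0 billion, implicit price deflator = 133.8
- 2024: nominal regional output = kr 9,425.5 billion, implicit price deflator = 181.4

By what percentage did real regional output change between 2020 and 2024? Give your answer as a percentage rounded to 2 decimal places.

-11.17%

Real regional output 2020 = 7826.0 / 1.338 = 5849.03.
Real regional output 2024 = 9425.5 / 1.814 = 5195.98.
Real growth = 5195.98 / 5849.03 − 1 = -0.1117.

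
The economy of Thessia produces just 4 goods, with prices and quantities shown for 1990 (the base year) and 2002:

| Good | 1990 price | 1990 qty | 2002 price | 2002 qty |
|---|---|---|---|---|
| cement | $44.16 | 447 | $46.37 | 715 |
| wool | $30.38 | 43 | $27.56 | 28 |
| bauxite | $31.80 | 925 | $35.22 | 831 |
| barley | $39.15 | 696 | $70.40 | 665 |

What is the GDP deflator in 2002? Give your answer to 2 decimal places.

129.60

Nominal GDP 2002 = 46.37·715 + 27.56·28 + 35.22·831 + 70.40·665 = 110010.05.
Real GDP 2002 (at 1990 prices) = 44.16·715 + 30.38·28 + 31.80·831 + 39.15·665 = 84885.59.
Deflator = Nominal/Real × 100 = 110010.05/84885.59 × 100 = 129.598.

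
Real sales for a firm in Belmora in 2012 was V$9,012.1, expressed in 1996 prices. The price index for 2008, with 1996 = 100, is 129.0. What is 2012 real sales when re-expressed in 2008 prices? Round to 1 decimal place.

V$11,625.6

Real sales in 2008 prices = Real sales in 1996 prices × (P_2008/P_1996) = 9012.1 × 1.290 = 11625.61.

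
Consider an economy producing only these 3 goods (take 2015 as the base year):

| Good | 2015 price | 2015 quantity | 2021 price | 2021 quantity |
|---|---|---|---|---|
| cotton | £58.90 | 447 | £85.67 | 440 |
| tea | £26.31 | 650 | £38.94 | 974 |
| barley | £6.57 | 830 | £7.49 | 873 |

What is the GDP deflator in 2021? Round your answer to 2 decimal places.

Nominal GDP 2021 = 85.67·440 + 38.94·974 + 7.49·873 = 82161.13.
Real GDP 2021 (at 2015 prices) = 58.90·440 + 26.31·974 + 6.57·873 = 57277.55.
Deflator = Nominal/Real × 100 = 82161.13/57277.55 × 100 = 143.444.

143.44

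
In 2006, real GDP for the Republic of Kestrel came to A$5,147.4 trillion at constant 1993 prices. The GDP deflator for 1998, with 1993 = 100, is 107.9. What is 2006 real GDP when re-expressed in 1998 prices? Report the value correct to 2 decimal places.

A$5,554.04 trillion

Real GDP in 1998 prices = Real GDP in 1993 prices × (P_1998/P_1993) = 5147.4 × 1.079 = 5554.04.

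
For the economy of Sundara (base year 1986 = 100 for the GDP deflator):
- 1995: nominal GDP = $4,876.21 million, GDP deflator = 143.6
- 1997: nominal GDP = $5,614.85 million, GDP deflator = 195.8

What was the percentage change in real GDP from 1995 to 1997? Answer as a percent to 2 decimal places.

-15.55%

Deflate each year: 1995 → 4876.21/1.436 = 3395.69; 1997 → 5614.85/1.958 = 2867.65.
So real GDP changed by 2867.65/3395.69 − 1 = -0.1555, i.e. -15.55%.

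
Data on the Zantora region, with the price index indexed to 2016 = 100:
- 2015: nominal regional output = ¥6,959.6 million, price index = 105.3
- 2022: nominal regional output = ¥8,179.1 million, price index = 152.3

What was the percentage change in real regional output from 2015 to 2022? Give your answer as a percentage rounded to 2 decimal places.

-18.75%

Real regional output 2015 = 6959.6 / 1.053 = 6609.31.
Real regional output 2022 = 8179.1 / 1.523 = 5370.39.
Real growth = 5370.39 / 6609.31 − 1 = -0.1875.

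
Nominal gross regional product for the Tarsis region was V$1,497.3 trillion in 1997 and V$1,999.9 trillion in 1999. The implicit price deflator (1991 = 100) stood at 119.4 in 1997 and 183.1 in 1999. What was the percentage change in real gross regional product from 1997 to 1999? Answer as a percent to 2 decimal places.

Deflate each year: 1997 → 1497.3/1.194 = 1254.02; 1999 → 1999.9/1.831 = 1092.24.
So real gross regional product changed by 1092.24/1254.02 − 1 = -0.1290, i.e. -12.90%.

-12.90%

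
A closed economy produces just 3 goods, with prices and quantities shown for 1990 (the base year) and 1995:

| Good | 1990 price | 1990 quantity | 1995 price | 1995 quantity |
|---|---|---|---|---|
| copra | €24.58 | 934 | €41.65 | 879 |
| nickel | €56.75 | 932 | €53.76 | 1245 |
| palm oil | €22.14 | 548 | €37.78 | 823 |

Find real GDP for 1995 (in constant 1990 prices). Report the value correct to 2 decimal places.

Real GDP 1995 = Σ (p_1990 × q_1995) = 24.58·879 + 56.75·1245 + 22.14·823 = 110480.79.

€110480.79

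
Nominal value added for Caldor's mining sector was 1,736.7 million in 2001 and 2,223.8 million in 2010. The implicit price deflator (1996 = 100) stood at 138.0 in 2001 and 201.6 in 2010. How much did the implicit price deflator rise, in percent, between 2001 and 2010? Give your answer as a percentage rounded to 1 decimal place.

46.1%

Price-level change = 201.6 / 138.0 − 1 = 0.4609.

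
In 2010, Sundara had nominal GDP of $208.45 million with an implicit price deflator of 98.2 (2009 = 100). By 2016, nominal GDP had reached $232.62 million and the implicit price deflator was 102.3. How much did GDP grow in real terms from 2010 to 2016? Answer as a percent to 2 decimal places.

Real GDP 2010 = 208.45 / 0.982 = 212.27.
Real GDP 2016 = 232.62 / 1.023 = 227.39.
Real growth = 227.39 / 212.27 − 1 = 0.0712.

7.12%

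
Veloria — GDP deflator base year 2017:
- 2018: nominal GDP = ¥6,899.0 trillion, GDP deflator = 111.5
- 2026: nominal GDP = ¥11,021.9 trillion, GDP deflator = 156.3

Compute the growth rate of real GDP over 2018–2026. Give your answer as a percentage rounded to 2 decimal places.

13.97%

Real GDP 2018 = 6899.0 / 1.115 = 6187.44.
Real GDP 2026 = 11021.9 / 1.563 = 7051.76.
Real growth = 7051.76 / 6187.44 − 1 = 0.1397.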